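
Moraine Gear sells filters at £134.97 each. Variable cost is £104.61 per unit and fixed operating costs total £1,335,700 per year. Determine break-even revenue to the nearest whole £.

£5,938,058

Contribution margin per unit = £134.97 − £104.61 = £30.36, a CM ratio of £30.36 ÷ £134.97 = 0.2249.
Break-even sales = FC ÷ CM ratio = £1,335,700 × £134.97 / £30.36 = £5,938,058.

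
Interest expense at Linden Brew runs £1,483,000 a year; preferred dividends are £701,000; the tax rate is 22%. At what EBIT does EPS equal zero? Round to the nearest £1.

Preferred dividends are paid after tax, so their pre-tax equivalent is £701,000 ÷ (1 − 0.22) = £898,717.95.
EPS = 0 when EBIT covers interest plus the pre-tax preferred burden: £1,483,000 + £898,717.95 = £2,381,717.95.

£2,381,718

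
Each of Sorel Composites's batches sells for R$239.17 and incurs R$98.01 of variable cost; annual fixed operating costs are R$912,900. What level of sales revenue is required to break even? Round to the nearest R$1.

R$1,546,743

CM per unit = R$239.17 − R$98.01 = R$141.16; CM ratio = R$141.16 / R$239.17 = 0.5902.
Break-even revenue = fixed costs × price ÷ CM = R$912,900 × R$239.17 ÷ R$141.16 = R$1,546,743.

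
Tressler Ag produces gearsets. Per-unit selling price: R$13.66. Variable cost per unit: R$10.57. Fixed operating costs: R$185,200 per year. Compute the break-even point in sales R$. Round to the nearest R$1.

R$818,716

CM per unit = R$13.66 − R$10.57 = R$3.09; CM ratio = R$3.09 / R$13.66 = 0.2262.
Break-even revenue = fixed costs × price ÷ CM = R$185,200 × R$13.66 ÷ R$3.09 = R$818,716.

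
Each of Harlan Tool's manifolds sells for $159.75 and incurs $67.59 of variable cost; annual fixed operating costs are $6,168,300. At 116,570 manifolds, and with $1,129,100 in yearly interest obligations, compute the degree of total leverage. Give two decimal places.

At 116,570 units, contribution = 116,570 × $92.16 = $10,743,091.20.
EBIT = $10,743,091.20 − $6,168,300 = $4,574,791.20. Interest = $1,129,100.00.
DOL = $10,743,091.20 ÷ $4,574,791.20 = 2.3483; DFL = $4,574,791.20 ÷ $3,445,691.20 = 1.3277.
Combined leverage = 2.3483 × 1.3277 = 3.1178.

3.12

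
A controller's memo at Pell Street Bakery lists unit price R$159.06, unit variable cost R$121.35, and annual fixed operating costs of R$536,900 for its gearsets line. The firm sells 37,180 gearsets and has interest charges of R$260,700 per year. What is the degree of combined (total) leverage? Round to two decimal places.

2.32

At 37,180 units, contribution = 37,180 × R$37.71 = R$1,402,057.80.
Subtracting fixed costs: EBIT = R$1,402,057.80 − R$536,900 = R$865,157.80. Interest = R$260,700.00, so EBIT − I = R$604,457.80.
DCL = contribution ÷ (EBIT − I) = R$1,402,057.80 ÷ R$604,457.80 = 2.3195.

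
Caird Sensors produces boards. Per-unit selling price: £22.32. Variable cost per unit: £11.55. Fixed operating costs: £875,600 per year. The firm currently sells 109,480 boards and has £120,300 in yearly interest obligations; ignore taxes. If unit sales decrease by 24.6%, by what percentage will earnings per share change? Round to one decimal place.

Total contribution margin = 109,480 × £10.77 = £1,179,099.60.
Operating income = contribution − fixed costs = £1,179,099.60 − £875,600 = £303,499.60.
Interest = £120,300.00, so EBIT − I = £183,199.60.
Degree of combined leverage = contribution ÷ (EBIT − I) = £1,179,099.60 ÷ £183,199.60 = 6.4361.
EPS therefore changes by 6.4361 × (-24.6%) = -158.3%.

-158.3%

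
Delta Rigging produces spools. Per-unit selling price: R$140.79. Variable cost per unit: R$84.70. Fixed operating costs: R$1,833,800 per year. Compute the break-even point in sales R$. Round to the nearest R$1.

CM per unit = R$140.79 − R$84.70 = R$56.09; CM ratio = R$56.09 / R$140.79 = 0.3984.
Break-even sales = FC ÷ CM ratio = R$1,833,800 × R$140.79 / R$56.09 = R$4,602,972.

R$4,602,972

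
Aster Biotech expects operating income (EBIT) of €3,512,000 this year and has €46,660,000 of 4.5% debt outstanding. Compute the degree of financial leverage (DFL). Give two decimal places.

Interest = €2,099,700.00.
Degree of financial leverage = EBIT / (EBIT − interest) = €3,512,000 / €1,412,300.00 = 2.4867.

2.49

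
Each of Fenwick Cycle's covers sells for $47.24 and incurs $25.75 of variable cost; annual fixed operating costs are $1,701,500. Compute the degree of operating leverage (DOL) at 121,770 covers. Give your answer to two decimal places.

Contribution at this volume is 121,770 × $21.49 = $2,616,837.30.
EBIT = $2,616,837.30 − $1,701,500 = $915,337.30.
So DOL = total CM / EBIT = $2,616,837.30 / $915,337.30 = 2.8589.

2.86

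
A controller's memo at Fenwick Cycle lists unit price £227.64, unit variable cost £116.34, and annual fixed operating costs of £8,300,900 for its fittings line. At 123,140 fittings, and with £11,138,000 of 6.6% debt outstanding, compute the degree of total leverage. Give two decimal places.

Total contribution margin = 123,140 × £111.30 = £13,705,482.00.
EBIT = £13,705,482.00 − £8,300,900 = £5,404,582.00. Interest = £735,108.00.
DOL = £13,705,482.00 ÷ £5,404,582.00 = 2.5359; DFL = £5,404,582.00 ÷ £4,669,474.00 = 1.1574.
DCL = DOL × DFL = 2.5359 × 1.1574 = 2.9351.

2.94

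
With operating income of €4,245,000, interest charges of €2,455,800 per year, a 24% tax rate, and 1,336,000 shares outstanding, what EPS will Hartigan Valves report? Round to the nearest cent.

Pre-tax income = €4,245,000 − €2,455,800.00 = €1,789,200.00.
After tax at 24%: net income = €1,789,200.00 × 0.76 = €1,359,792.00.
EPS = €1,359,792.00 ÷ 1,336,000 = €1.02.

€1.02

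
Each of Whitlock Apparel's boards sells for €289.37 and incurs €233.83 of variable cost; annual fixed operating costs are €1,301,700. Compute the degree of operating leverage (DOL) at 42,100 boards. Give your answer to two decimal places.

Total contribution margin = 42,100 × €55.54 = €2,338,234.00.
Operating income = contribution − fixed costs = €2,338,234.00 − €1,301,700 = €1,036,534.00.
DOL = contribution ÷ EBIT = €2,338,234.00 ÷ €1,036,534.00 = 2.2558.

2.26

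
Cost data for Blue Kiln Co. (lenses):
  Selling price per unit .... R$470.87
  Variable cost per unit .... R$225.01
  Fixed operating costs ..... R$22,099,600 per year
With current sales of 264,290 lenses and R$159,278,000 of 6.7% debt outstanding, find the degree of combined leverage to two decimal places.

2.02

At 264,290 units, contribution = 264,290 × R$245.86 = R$64,978,339.40.
EBIT = R$64,978,339.40 − R$22,099,600 = R$42,878,739.40. Interest = R$10,671,626.00.
DOL = R$64,978,339.40 ÷ R$42,878,739.40 = 1.5154; DFL = R$42,878,739.40 ÷ R$32,207,113.40 = 1.3313.
Combined leverage = 1.5154 × 1.3313 = 2.0175.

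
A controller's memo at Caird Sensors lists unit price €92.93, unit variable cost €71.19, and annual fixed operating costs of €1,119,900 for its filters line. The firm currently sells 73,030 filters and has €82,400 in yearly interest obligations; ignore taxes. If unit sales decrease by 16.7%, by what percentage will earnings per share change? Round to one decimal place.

At 73,030 units, contribution = 73,030 × €21.74 = €1,587,672.20.
EBIT = €1,587,672.20 − €1,119,900 = €467,772.20.
After interest of €82,400.00, pre-tax earnings = €385,372.20.
DCL = total CM / (EBIT − I) = €1,587,672.20 / €385,372.20 = 4.1198.
EPS therefore changes by 4.1198 × (-16.7%) = -68.8%.

-68.8%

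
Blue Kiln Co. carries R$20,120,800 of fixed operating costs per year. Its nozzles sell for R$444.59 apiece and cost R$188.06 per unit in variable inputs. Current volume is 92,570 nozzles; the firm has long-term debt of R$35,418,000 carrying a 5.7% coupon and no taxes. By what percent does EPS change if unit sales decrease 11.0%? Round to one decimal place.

Total contribution margin = 92,570 × R$256.53 = R$23,746,982.10.
Operating income = contribution − fixed costs = R$23,746,982.10 − R$20,120,800 = R$3,626,182.10.
Interest = R$2,018,826.00, so EBIT − I = R$1,607,356.10.
Degree of combined leverage = contribution ÷ (EBIT − I) = R$23,746,982.10 ÷ R$1,607,356.10 = 14.7739.
%ΔEPS = DCL × %ΔSales = 14.7739 × -11.0% = -162.5%.

-162.5%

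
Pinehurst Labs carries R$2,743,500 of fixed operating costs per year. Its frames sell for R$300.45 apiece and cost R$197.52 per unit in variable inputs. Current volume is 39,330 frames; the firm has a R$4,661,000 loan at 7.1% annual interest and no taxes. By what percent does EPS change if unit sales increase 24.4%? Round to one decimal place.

+101.4%

Total contribution margin = 39,330 × R$102.93 = R$4,048,236.90.
Operating income = contribution − fixed costs = R$4,048,236.90 − R$2,743,500 = R$1,304,736.90.
After interest of R$330,931.00, pre-tax earnings = R$973,805.90.
DCL = total CM / (EBIT − I) = R$4,048,236.90 / R$973,805.90 = 4.1571.
EPS therefore changes by 4.1571 × (+24.4%) = +101.4%.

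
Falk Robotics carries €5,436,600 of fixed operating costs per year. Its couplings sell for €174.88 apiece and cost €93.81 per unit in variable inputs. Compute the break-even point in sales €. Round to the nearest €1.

CM per unit = €174.88 − €93.81 = €81.07; CM ratio = €81.07 / €174.88 = 0.4636.
Break-even revenue = fixed costs × price ÷ CM = €5,436,600 × €174.88 ÷ €81.07 = €11,727,552.

€11,727,552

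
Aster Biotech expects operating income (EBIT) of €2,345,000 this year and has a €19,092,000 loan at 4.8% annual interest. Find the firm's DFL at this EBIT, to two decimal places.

Interest = €916,416.00.
DFL = EBIT ÷ (EBIT − I) = €2,345,000 ÷ (€2,345,000 − €916,416.00) = €2,345,000 ÷ €1,428,584.00 = 1.6415.

1.64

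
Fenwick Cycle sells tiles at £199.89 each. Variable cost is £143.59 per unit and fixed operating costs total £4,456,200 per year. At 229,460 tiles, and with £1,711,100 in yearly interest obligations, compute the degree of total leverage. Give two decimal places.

1.91

At 229,460 units, contribution = 229,460 × £56.30 = £12,918,598.00.
Operating income = contribution − fixed costs = £12,918,598.00 − £4,456,200 = £8,462,398.00. Interest = £1,711,100.00.
DOL = £12,918,598.00 ÷ £8,462,398.00 = 1.5266; DFL = £8,462,398.00 ÷ £6,751,298.00 = 1.2534.
Combined leverage = 1.5266 × 1.2534 = 1.9134.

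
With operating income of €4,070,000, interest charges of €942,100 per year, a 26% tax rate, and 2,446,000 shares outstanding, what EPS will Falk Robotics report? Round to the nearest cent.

€0.95

Pre-tax income = €4,070,000 − €942,100.00 = €3,127,900.00.
After tax at 26%: net income = €3,127,900.00 × 0.74 = €2,314,646.00.
EPS = €2,314,646.00 ÷ 2,446,000 = €0.95.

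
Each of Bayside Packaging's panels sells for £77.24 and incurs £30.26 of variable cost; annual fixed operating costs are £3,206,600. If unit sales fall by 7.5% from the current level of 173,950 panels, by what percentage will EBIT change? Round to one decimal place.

Contribution at this volume is 173,950 × £46.98 = £8,172,171.00.
Subtracting fixed costs: EBIT = £8,172,171.00 − £3,206,600 = £4,965,571.00.
Degree of operating leverage = £8,172,171.00 / £4,965,571.00 = 1.6458.
Operating income changes by 1.6458 × -7.5% = -12.3%.

-12.3%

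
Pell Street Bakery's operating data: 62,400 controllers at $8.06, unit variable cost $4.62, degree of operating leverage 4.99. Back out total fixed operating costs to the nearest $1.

At 62,400 units, contribution = 62,400 × $3.44 = $214,656.00.
DOL = contribution / EBIT, so EBIT = $214,656.00 / 4.99 = $43,017.23.
And FC = contribution − EBIT = $214,656.00 − $43,017.23 = $171,639.

$171,639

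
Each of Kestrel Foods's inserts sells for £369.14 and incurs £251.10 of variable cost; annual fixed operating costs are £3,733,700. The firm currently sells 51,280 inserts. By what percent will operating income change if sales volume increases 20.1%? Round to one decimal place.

+52.5%

At 51,280 units, contribution = 51,280 × £118.04 = £6,053,091.20.
EBIT = £6,053,091.20 − £3,733,700 = £2,319,391.20.
DOL = contribution ÷ EBIT = £6,053,091.20 ÷ £2,319,391.20 = 2.6098.
%ΔEBIT = DOL × %ΔSales = 2.6098 × +20.1% = +52.5%.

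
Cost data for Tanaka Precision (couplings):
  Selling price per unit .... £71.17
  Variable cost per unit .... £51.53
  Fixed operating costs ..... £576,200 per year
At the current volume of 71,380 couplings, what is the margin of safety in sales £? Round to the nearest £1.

£2,992,123

Unit CM = price − variable cost = £71.17 − £51.53 = £19.64. Break-even units = £576,200 ÷ £19.64 = 29,338.09; break-even revenue = 29,338.09 × £71.17 = £2,087,991.55.
Actual sales revenue = 71,380 × £71.17 = £5,080,114.60.
Margin of safety = £5,080,114.60 − £2,087,991.55 = £2,992,123.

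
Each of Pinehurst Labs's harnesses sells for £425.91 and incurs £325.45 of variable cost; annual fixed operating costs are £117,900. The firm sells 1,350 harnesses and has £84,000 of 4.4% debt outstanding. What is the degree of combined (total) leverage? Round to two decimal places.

9.67

Contribution at this volume is 1,350 × £100.46 = £135,621.00.
Subtracting fixed costs: EBIT = £135,621.00 − £117,900 = £17,721.00. Interest = £3,696.00.
DOL = £135,621.00 ÷ £17,721.00 = 7.6531; DFL = £17,721.00 ÷ £14,025.00 = 1.2635.
Combined leverage = 7.6531 × 1.2635 = 9.6697.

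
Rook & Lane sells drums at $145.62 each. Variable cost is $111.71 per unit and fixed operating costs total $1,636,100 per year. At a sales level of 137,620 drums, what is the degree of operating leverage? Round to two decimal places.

Contribution at this volume is 137,620 × $33.91 = $4,666,694.20.
EBIT = $4,666,694.20 − $1,636,100 = $3,030,594.20.
So DOL = total CM / EBIT = $4,666,694.20 / $3,030,594.20 = 1.5399.

1.54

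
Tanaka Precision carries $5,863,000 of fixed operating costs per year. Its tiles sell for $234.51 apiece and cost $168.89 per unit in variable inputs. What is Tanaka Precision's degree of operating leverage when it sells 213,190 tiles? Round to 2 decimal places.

At 213,190 units, contribution = 213,190 × $65.62 = $13,989,527.80.
Subtracting fixed costs: EBIT = $13,989,527.80 − $5,863,000 = $8,126,527.80.
Degree of operating leverage = $13,989,527.80 / $8,126,527.80 = 1.7215.

1.72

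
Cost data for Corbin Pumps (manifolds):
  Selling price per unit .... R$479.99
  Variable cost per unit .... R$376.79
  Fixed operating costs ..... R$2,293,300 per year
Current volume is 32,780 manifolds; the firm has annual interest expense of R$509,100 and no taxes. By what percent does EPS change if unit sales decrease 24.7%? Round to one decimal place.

Contribution at this volume is 32,780 × R$103.20 = R$3,382,896.00.
Subtracting fixed costs: EBIT = R$3,382,896.00 − R$2,293,300 = R$1,089,596.00.
After interest of R$509,100.00, pre-tax earnings = R$580,496.00.
DCL = total CM / (EBIT − I) = R$3,382,896.00 / R$580,496.00 = 5.8276.
%ΔEPS = DCL × %ΔSales = 5.8276 × -24.7% = -143.9%.

-143.9%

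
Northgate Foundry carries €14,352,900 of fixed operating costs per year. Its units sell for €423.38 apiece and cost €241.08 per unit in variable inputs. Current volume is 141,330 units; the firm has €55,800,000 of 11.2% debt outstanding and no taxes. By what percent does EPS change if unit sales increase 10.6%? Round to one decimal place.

Total contribution margin = 141,330 × €182.30 = €25,764,459.00.
EBIT = €25,764,459.00 − €14,352,900 = €11,411,559.00.
Interest = €6,249,600.00, so EBIT − I = €5,161,959.00.
DCL = total CM / (EBIT − I) = €25,764,459.00 / €5,161,959.00 = 4.9912.
%ΔEPS = DCL × %ΔSales = 4.9912 × +10.6% = +52.9%.

+52.9%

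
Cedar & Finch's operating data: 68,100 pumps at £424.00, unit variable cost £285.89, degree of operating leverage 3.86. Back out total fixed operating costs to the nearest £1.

At 68,100 units, contribution = 68,100 × £138.11 = £9,405,291.00.
Since DOL = CM ÷ EBIT, EBIT = £9,405,291.00 ÷ 3.86 = £2,436,603.89.
And FC = contribution − EBIT = £9,405,291.00 − £2,436,603.89 = £6,968,687.

£6,968,687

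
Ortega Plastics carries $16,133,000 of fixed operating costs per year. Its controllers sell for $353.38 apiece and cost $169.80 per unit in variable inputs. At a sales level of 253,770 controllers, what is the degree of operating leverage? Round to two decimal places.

1.53

At 253,770 units, contribution = 253,770 × $183.58 = $46,587,096.60.
Operating income = contribution − fixed costs = $46,587,096.60 − $16,133,000 = $30,454,096.60.
So DOL = total CM / EBIT = $46,587,096.60 / $30,454,096.60 = 1.5297.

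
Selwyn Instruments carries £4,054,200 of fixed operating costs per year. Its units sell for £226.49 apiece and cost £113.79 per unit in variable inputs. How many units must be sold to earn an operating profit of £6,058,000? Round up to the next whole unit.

Unit CM = price − variable cost = £226.49 − £113.79 = £112.70.
Need Q such that Q × £112.70 − £4,054,200 = £6,058,000, i.e. Q = £10,112,200 / £112.70 = 89,726.71 → 89,727.

89,727 units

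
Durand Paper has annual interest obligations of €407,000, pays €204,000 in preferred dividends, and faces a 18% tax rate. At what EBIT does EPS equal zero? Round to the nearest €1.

€655,780

Preferred dividends are paid after tax, so their pre-tax equivalent is €204,000 ÷ (1 − 0.18) = €248,780.49.
EPS = 0 when EBIT covers interest plus the pre-tax preferred burden: €407,000 + €248,780.49 = €655,780.49.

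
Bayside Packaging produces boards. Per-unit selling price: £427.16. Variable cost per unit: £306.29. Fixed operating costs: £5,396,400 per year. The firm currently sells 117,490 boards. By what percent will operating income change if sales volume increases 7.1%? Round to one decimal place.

At 117,490 units, contribution = 117,490 × £120.87 = £14,201,016.30.
Subtracting fixed costs: EBIT = £14,201,016.30 − £5,396,400 = £8,804,616.30.
So DOL = total CM / EBIT = £14,201,016.30 / £8,804,616.30 = 1.6129.
Operating income changes by 1.6129 × +7.1% = +11.5%.

+11.5%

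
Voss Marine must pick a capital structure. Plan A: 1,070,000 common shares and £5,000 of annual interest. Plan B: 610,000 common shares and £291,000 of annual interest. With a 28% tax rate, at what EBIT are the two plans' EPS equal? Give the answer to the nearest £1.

£670,261

Set EPS_A = EPS_B: (EBIT − £5,000)(1 − 0.28) ÷ 1,070,000 = (EBIT − £291,000)(1 − 0.28) ÷ 610,000.
The (1 − t) factor cancels: (EBIT − 5,000) × 610,000 = (EBIT − 291,000) × 1,070,000.
EBIT × (1,070,000 − 610,000) = 291,000 × 1,070,000 − 5,000 × 610,000 = 308,320,000,000, so EBIT = 308,320,000,000 ÷ 460,000 = 670,260.87.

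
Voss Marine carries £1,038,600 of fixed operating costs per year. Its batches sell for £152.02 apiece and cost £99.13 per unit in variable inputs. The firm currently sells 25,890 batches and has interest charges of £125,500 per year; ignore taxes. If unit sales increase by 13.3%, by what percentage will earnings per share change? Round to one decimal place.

At 25,890 units, contribution = 25,890 × £52.89 = £1,369,322.10.
Operating income = contribution − fixed costs = £1,369,322.10 − £1,038,600 = £330,722.10.
After interest of £125,500.00, pre-tax earnings = £205,222.10.
DCL = total CM / (EBIT − I) = £1,369,322.10 / £205,222.10 = 6.6724.
%ΔEPS = DCL × %ΔSales = 6.6724 × +13.3% = +88.7%.

+88.7%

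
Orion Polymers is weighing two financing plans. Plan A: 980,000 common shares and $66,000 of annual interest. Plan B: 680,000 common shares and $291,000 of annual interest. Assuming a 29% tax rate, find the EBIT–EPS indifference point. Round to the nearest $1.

$801,000

At indifference, (EBIT − 66,000)(1 − t)/980,000 = (EBIT − 291,000)(1 − t)/680,000.
The (1 − t) factor cancels: (EBIT − 66,000) × 680,000 = (EBIT − 291,000) × 980,000.
Solving, EBIT = (291,000·980,000 − 66,000·680,000) / (980,000 − 680,000) = 240,300,000,000 / 300,000 = 801,000.00.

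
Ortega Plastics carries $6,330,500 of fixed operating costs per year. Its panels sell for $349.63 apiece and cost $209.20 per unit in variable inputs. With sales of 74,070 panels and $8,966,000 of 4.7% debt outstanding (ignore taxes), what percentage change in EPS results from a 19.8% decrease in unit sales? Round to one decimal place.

-56.4%

Total contribution margin = 74,070 × $140.43 = $10,401,650.10.
Subtracting fixed costs: EBIT = $10,401,650.10 − $6,330,500 = $4,071,150.10.
Interest = $421,402.00, so EBIT − I = $3,649,748.10.
Degree of combined leverage = contribution ÷ (EBIT − I) = $10,401,650.10 ÷ $3,649,748.10 = 2.8500.
EPS therefore changes by 2.8500 × (-19.8%) = -56.4%.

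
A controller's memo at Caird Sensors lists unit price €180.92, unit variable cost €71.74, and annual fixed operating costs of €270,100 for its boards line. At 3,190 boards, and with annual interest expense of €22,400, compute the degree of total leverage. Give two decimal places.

At 3,190 units, contribution = 3,190 × €109.18 = €348,284.20.
EBIT = €348,284.20 − €270,100 = €78,184.20. Interest = €22,400.00, so EBIT − I = €55,784.20.
DCL = contribution ÷ (EBIT − I) = €348,284.20 ÷ €55,784.20 = 6.2434.

6.24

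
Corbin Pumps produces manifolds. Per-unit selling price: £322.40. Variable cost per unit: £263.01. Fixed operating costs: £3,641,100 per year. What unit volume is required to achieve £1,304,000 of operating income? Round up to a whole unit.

83,265 manifolds

Contribution margin per unit = £322.40 − £263.01 = £59.39.
Units = (FC + target) / CM = (£3,641,100 + £1,304,000) / £59.39 = 83,264.86, so 83,265 manifolds.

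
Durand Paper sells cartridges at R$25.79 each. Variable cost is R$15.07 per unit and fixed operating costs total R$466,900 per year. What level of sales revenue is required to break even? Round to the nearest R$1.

CM per unit = R$25.79 − R$15.07 = R$10.72; CM ratio = R$10.72 / R$25.79 = 0.4157.
Break-even revenue = fixed costs × price ÷ CM = R$466,900 × R$25.79 ÷ R$10.72 = R$1,123,260.

R$1,123,260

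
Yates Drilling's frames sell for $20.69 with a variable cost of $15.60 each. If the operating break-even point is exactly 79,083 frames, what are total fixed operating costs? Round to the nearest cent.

$402,532.47

Contribution margin per unit = $20.69 − $15.60 = $5.09.
Since BE = FC / CM, FC = 79,083 × $5.09 = $402,532.47.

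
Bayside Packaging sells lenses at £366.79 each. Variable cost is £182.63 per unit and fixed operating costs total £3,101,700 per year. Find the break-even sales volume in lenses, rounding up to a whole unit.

Each unit contributes £366.79 − £182.63 = £184.16.
Break-even Q = £3,101,700 / £184.16 = 16,842.42 → 16,843 lenses.

16,843 lenses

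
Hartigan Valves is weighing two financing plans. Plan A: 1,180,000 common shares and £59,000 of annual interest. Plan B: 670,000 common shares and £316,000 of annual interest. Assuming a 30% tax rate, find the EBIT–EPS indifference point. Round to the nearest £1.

£653,627

At indifference, (EBIT − 59,000)(1 − t)/1,180,000 = (EBIT − 316,000)(1 − t)/670,000.
Cancelling (1 − t) and cross-multiplying: 670,000·(EBIT − 59,000) = 1,180,000·(EBIT − 316,000).
EBIT × (1,180,000 − 670,000) = 316,000 × 1,180,000 − 59,000 × 670,000 = 333,350,000,000, so EBIT = 333,350,000,000 ÷ 510,000 = 653,627.45.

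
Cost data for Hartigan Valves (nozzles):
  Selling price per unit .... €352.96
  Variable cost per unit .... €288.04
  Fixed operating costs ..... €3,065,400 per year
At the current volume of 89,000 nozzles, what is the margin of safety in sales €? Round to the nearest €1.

Unit CM = price − variable cost = €352.96 − €288.04 = €64.92. Break-even units = €3,065,400 ÷ €64.92 = 47,218.11; break-even revenue = 47,218.11 × €352.96 = €16,666,105.73.
Actual sales revenue = 89,000 × €352.96 = €31,413,440.00.
Margin of safety = €31,413,440.00 − €16,666,105.73 = €14,747,334.

€14,747,334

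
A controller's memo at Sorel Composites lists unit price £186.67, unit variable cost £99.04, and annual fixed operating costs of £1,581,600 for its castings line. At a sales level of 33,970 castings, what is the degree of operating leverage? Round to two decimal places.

Contribution at this volume is 33,970 × £87.63 = £2,976,791.10.
Subtracting fixed costs: EBIT = £2,976,791.10 − £1,581,600 = £1,395,191.10.
DOL = contribution ÷ EBIT = £2,976,791.10 ÷ £1,395,191.10 = 2.1336.

2.13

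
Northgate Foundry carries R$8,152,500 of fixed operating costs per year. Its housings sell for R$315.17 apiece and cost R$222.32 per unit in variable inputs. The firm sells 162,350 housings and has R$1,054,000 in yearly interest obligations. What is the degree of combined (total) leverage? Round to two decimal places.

Total contribution margin = 162,350 × R$92.85 = R$15,074,197.50.
EBIT = R$15,074,197.50 − R$8,152,500 = R$6,921,697.50. Interest = R$1,054,000.00.
DOL = R$15,074,197.50 ÷ R$6,921,697.50 = 2.1778; DFL = R$6,921,697.50 ÷ R$5,867,697.50 = 1.1796.
DCL = DOL × DFL = 2.1778 × 1.1796 = 2.5689.

2.57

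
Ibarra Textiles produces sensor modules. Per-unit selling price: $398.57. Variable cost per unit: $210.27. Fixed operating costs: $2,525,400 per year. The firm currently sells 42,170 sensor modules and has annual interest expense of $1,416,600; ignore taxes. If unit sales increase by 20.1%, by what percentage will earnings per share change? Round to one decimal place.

+39.9%

Total contribution margin = 42,170 × $188.30 = $7,940,611.00.
Operating income = contribution − fixed costs = $7,940,611.00 − $2,525,400 = $5,415,211.00.
Interest = $1,416,600.00, so EBIT − I = $3,998,611.00.
DCL = total CM / (EBIT − I) = $7,940,611.00 / $3,998,611.00 = 1.9858.
EPS therefore changes by 1.9858 × (+20.1%) = +39.9%.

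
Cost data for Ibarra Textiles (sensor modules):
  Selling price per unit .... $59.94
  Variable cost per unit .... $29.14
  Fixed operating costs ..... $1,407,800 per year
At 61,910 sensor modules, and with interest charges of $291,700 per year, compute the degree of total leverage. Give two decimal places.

9.20

At 61,910 units, contribution = 61,910 × $30.80 = $1,906,828.00.
Operating income = contribution − fixed costs = $1,906,828.00 − $1,407,800 = $499,028.00. Interest = $291,700.00.
DOL = $1,906,828.00 ÷ $499,028.00 = 3.8211; DFL = $499,028.00 ÷ $207,328.00 = 2.4069.
DCL = DOL × DFL = 3.8211 × 2.4069 = 9.1970.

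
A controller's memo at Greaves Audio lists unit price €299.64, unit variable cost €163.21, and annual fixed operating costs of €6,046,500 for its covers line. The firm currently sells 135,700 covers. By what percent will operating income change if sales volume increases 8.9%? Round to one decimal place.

Contribution at this volume is 135,700 × €136.43 = €18,513,551.00.
Operating income = contribution − fixed costs = €18,513,551.00 − €6,046,500 = €12,467,051.00.
DOL = contribution ÷ EBIT = €18,513,551.00 ÷ €12,467,051.00 = 1.4850.
So EBIT moves 1.4850 × (+8.9%) = +13.2%.

+13.2%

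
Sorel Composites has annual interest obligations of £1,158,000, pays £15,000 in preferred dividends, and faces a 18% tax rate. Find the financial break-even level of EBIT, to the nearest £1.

£1,176,293

Grossing the preferred dividend up to pre-tax terms: £15,000 / (1 − 0.18) = £18,292.68.
EPS = 0 when EBIT covers interest plus the pre-tax preferred burden: £1,158,000 + £18,292.68 = £1,176,292.68.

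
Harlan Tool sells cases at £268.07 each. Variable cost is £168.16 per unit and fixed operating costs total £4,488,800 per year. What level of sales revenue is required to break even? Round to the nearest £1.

Contribution margin per unit = £268.07 − £168.16 = £99.91, a CM ratio of £99.91 ÷ £268.07 = 0.3727.
Break-even sales = FC ÷ CM ratio = £4,488,800 × £268.07 / £99.91 = £12,043,966.

£12,043,966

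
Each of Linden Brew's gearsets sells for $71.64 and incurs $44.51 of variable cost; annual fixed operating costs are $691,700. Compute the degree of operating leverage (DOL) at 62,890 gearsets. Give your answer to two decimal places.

Total contribution margin = 62,890 × $27.13 = $1,706,205.70.
Operating income = contribution − fixed costs = $1,706,205.70 − $691,700 = $1,014,505.70.
So DOL = total CM / EBIT = $1,706,205.70 / $1,014,505.70 = 1.6818.

1.68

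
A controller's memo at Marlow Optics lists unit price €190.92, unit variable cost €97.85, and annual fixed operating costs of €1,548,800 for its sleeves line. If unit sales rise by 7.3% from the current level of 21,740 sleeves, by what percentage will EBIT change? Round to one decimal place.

Contribution at this volume is 21,740 × €93.07 = €2,023,341.80.
EBIT = €2,023,341.80 − €1,548,800 = €474,541.80.
Degree of operating leverage = €2,023,341.80 / €474,541.80 = 4.2638.
So EBIT moves 4.2638 × (+7.3%) = +31.1%.

+31.1%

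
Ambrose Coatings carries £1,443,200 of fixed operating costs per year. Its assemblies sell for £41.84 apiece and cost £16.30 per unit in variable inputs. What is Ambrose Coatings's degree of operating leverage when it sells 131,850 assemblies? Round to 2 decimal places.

At 131,850 units, contribution = 131,850 × £25.54 = £3,367,449.00.
Subtracting fixed costs: EBIT = £3,367,449.00 − £1,443,200 = £1,924,249.00.
So DOL = total CM / EBIT = £3,367,449.00 / £1,924,249.00 = 1.7500.

1.75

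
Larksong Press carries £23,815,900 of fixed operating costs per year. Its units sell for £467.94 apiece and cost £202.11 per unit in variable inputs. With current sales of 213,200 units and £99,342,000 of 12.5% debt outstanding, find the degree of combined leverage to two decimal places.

2.77

Total contribution margin = 213,200 × £265.83 = £56,674,956.00.
EBIT = £56,674,956.00 − £23,815,900 = £32,859,056.00. Interest = £12,417,750.00, so EBIT − I = £20,441,306.00.
DCL = contribution ÷ (EBIT − I) = £56,674,956.00 ÷ £20,441,306.00 = 2.7726.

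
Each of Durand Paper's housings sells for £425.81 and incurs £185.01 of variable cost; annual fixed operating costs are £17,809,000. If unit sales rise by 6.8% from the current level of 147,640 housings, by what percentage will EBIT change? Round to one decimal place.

Contribution at this volume is 147,640 × £240.80 = £35,551,712.00.
EBIT = £35,551,712.00 − £17,809,000 = £17,742,712.00.
Degree of operating leverage = £35,551,712.00 / £17,742,712.00 = 2.0037.
%ΔEBIT = DOL × %ΔSales = 2.0037 × +6.8% = +13.6%.

+13.6%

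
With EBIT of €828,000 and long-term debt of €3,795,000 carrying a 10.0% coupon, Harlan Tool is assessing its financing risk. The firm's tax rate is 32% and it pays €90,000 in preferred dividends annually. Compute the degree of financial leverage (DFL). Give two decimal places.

2.62

Annual interest charges come to €379,500.00.
Preferred dividends grossed up pre-tax: €90,000 / (1 − 0.32) = €132,352.94.
DFL = EBIT ÷ [EBIT − I − D_p/(1−t)] = €828,000 ÷ [€828,000 − €379,500.00 − €132,352.94] = €828,000 ÷ €316,147.06 = 2.6190.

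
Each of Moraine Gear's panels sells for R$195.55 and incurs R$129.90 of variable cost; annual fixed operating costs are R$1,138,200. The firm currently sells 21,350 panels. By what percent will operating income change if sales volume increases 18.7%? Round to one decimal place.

+99.5%

At 21,350 units, contribution = 21,350 × R$65.65 = R$1,401,627.50.
Subtracting fixed costs: EBIT = R$1,401,627.50 − R$1,138,200 = R$263,427.50.
Degree of operating leverage = R$1,401,627.50 / R$263,427.50 = 5.3207.
So EBIT moves 5.3207 × (+18.7%) = +99.5%.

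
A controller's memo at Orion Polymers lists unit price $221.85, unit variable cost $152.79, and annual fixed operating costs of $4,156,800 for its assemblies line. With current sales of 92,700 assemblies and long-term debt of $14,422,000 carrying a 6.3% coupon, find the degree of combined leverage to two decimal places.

4.79

At 92,700 units, contribution = 92,700 × $69.06 = $6,401,862.00.
EBIT = $6,401,862.00 − $4,156,800 = $2,245,062.00. Interest = $908,586.00, so EBIT − I = $1,336,476.00.
DCL = contribution ÷ (EBIT − I) = $6,401,862.00 ÷ $1,336,476.00 = 4.7901.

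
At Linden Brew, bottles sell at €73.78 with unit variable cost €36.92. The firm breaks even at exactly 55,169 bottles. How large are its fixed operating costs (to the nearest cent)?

Contribution margin per unit = €73.78 − €36.92 = €36.86.
Since BE = FC / CM, FC = 55,169 × €36.86 = €2,033,529.34.

€2,033,529.34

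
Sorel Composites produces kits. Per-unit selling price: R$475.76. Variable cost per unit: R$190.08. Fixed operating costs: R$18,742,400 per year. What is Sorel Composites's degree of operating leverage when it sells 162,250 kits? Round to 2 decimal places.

1.68

At 162,250 units, contribution = 162,250 × R$285.68 = R$46,351,580.00.
EBIT = R$46,351,580.00 − R$18,742,400 = R$27,609,180.00.
So DOL = total CM / EBIT = R$46,351,580.00 / R$27,609,180.00 = 1.6788.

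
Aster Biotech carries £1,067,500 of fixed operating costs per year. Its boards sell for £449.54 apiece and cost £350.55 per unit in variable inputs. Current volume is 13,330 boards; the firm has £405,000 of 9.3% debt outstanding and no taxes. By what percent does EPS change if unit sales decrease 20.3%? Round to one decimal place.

Total contribution margin = 13,330 × £98.99 = £1,319,536.70.
EBIT = £1,319,536.70 − £1,067,500 = £252,036.70.
Interest = £37,665.00, so EBIT − I = £214,371.70.
Degree of combined leverage = contribution ÷ (EBIT − I) = £1,319,536.70 ÷ £214,371.70 = 6.1554.
%ΔEPS = DCL × %ΔSales = 6.1554 × -20.3% = -125.0%.

-125.0%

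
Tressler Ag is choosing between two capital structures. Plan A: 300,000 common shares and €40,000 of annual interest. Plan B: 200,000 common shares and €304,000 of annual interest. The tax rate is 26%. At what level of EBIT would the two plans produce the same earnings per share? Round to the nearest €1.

€832,000

At indifference, (EBIT − 40,000)(1 − t)/300,000 = (EBIT − 304,000)(1 − t)/200,000.
The (1 − t) factor cancels: (EBIT − 40,000) × 200,000 = (EBIT − 304,000) × 300,000.
Solving, EBIT = (304,000·300,000 − 40,000·200,000) / (300,000 − 200,000) = 83,200,000,000 / 100,000 = 832,000.00.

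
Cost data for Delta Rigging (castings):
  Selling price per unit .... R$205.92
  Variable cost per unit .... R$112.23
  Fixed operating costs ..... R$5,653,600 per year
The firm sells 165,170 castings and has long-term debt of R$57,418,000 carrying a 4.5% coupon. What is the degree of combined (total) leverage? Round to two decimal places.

2.14

Total contribution margin = 165,170 × R$93.69 = R$15,474,777.30.
EBIT = R$15,474,777.30 − R$5,653,600 = R$9,821,177.30. Interest = R$2,583,810.00, so EBIT − I = R$7,237,367.30.
DCL = contribution ÷ (EBIT − I) = R$15,474,777.30 ÷ R$7,237,367.30 = 2.1382.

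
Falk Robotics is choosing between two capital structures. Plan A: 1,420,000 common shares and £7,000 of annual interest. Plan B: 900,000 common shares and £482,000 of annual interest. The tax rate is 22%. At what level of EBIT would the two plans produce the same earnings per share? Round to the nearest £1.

At indifference, (EBIT − 7,000)(1 − t)/1,420,000 = (EBIT − 482,000)(1 − t)/900,000.
The (1 − t) factor cancels: (EBIT − 7,000) × 900,000 = (EBIT − 482,000) × 1,420,000.
EBIT × (1,420,000 − 900,000) = 482,000 × 1,420,000 − 7,000 × 900,000 = 678,140,000,000, so EBIT = 678,140,000,000 ÷ 520,000 = 1,304,115.38.

£1,304,115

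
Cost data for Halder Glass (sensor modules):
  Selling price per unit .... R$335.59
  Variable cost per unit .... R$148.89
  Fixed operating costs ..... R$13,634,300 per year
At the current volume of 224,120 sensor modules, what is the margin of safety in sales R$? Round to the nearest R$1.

Unit CM = price − variable cost = R$335.59 − R$148.89 = R$186.70. Break-even units = R$13,634,300 ÷ R$186.70 = 73,027.85; break-even revenue = 73,027.85 × R$335.59 = R$24,507,416.91.
Actual sales revenue = 224,120 × R$335.59 = R$75,212,430.80.
Margin of safety = R$75,212,430.80 − R$24,507,416.91 = R$50,705,014.

R$50,705,014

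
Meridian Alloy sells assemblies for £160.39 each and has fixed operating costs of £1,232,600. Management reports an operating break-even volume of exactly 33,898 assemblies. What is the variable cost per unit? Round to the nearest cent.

£124.03

At break-even, FC = Q × (P − VC), so P − VC = £1,232,600 ÷ 33,898 = £36.3620.
Hence VC = price − CM = £160.39 − £36.3620 = £124.03.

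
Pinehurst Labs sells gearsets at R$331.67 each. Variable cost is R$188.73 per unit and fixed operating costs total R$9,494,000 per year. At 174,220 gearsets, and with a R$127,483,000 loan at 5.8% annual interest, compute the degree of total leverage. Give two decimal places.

3.11

Contribution at this volume is 174,220 × R$142.94 = R$24,903,006.80.
Operating income = contribution − fixed costs = R$24,903,006.80 − R$9,494,000 = R$15,409,006.80. Interest = R$7,394,014.00.
DOL = R$24,903,006.80 ÷ R$15,409,006.80 = 1.6161; DFL = R$15,409,006.80 ÷ R$8,014,992.80 = 1.9225.
Combined leverage = 1.6161 × 1.9225 = 3.1070.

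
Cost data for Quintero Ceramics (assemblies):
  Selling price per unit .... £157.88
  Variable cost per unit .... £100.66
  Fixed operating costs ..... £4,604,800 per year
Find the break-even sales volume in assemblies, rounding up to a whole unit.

80,476 assemblies

Each unit contributes £157.88 − £100.66 = £57.22.
Break-even Q = £4,604,800 / £57.22 = 80,475.36 → 80,476 assemblies.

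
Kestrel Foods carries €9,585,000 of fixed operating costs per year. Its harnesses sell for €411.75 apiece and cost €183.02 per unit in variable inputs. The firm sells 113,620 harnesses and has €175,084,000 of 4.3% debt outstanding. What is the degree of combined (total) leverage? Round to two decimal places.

2.93

At 113,620 units, contribution = 113,620 × €228.73 = €25,988,302.60.
Operating income = contribution − fixed costs = €25,988,302.60 − €9,585,000 = €16,403,302.60. Interest = €7,528,612.00, so EBIT − I = €8,874,690.60.
Degree of total leverage = total CM / (EBIT − interest) = €25,988,302.60 / €8,874,690.60 = 2.9284.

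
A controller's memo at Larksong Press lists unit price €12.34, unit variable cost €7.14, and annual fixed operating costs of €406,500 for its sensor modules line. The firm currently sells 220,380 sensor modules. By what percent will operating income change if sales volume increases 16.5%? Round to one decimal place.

Total contribution margin = 220,380 × €5.20 = €1,145,976.00.
EBIT = €1,145,976.00 − €406,500 = €739,476.00.
Degree of operating leverage = €1,145,976.00 / €739,476.00 = 1.5497.
%ΔEBIT = DOL × %ΔSales = 1.5497 × +16.5% = +25.6%.

+25.6%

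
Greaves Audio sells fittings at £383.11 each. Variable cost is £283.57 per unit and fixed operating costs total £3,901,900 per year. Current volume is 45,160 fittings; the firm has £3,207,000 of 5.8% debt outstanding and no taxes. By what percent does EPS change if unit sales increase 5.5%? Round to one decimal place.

+60.7%

At 45,160 units, contribution = 45,160 × £99.54 = £4,495,226.40.
EBIT = £4,495,226.40 − £3,901,900 = £593,326.40.
After interest of £186,006.00, pre-tax earnings = £407,320.40.
DCL = total CM / (EBIT − I) = £4,495,226.40 / £407,320.40 = 11.0361.
%ΔEPS = DCL × %ΔSales = 11.0361 × +5.5% = +60.7%.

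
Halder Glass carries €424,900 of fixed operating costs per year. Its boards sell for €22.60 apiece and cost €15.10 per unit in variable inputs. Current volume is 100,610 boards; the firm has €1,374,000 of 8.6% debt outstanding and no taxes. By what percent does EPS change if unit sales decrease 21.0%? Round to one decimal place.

-74.9%

Total contribution margin = 100,610 × €7.50 = €754,575.00.
Subtracting fixed costs: EBIT = €754,575.00 − €424,900 = €329,675.00.
After interest of €118,164.00, pre-tax earnings = €211,511.00.
DCL = total CM / (EBIT − I) = €754,575.00 / €211,511.00 = 3.5675.
EPS therefore changes by 3.5675 × (-21.0%) = -74.9%.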